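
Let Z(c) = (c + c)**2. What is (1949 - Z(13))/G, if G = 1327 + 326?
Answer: 67/87 ≈ 0.77011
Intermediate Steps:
Z(c) = 4*c**2 (Z(c) = (2*c)**2 = 4*c**2)
G = 1653
(1949 - Z(13))/G = (1949 - 4*13**2)/1653 = (1949 - 4*169)*(1/1653) = (1949 - 1*676)*(1/1653) = (1949 - 676)*(1/1653) = 1273*(1/1653) = 67/87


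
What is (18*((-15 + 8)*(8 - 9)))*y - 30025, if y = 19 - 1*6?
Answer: -28387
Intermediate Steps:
y = 13 (y = 19 - 6 = 13)
(18*((-15 + 8)*(8 - 9)))*y - 30025 = (18*((-15 + 8)*(8 - 9)))*13 - 30025 = (18*(-7*(-1)))*13 - 30025 = (18*7)*13 - 30025 = 126*13 - 30025 = 1638 - 30025 = -28387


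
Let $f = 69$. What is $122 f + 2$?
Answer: $8420$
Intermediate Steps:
$122 f + 2 = 122 \cdot 69 + 2 = 8418 + 2 = 8420$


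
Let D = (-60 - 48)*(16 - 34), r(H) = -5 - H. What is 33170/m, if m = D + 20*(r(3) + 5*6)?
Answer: 16585/1192 ≈ 13.914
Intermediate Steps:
D = 1944 (D = -108*(-18) = 1944)
m = 2384 (m = 1944 + 20*((-5 - 1*3) + 5*6) = 1944 + 20*((-5 - 3) + 30) = 1944 + 20*(-8 + 30) = 1944 + 20*22 = 1944 + 440 = 2384)
33170/m = 33170/2384 = 33170*(1/2384) = 16585/1192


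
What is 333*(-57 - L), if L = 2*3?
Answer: -20979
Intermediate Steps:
L = 6
333*(-57 - L) = 333*(-57 - 1*6) = 333*(-57 - 6) = 333*(-63) = -20979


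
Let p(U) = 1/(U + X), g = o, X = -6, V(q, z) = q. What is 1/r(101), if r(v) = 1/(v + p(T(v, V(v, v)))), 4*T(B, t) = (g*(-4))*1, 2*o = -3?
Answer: 907/9 ≈ 100.78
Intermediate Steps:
o = -3/2 (o = (½)*(-3) = -3/2 ≈ -1.5000)
g = -3/2 ≈ -1.5000
T(B, t) = 3/2 (T(B, t) = (-3/2*(-4)*1)/4 = (6*1)/4 = (¼)*6 = 3/2)
p(U) = 1/(-6 + U) (p(U) = 1/(U - 6) = 1/(-6 + U))
r(v) = 1/(-2/9 + v) (r(v) = 1/(v + 1/(-6 + 3/2)) = 1/(v + 1/(-9/2)) = 1/(v - 2/9) = 1/(-2/9 + v))
1/r(101) = 1/(9/(-2 + 9*101)) = 1/(9/(-2 + 909)) = 1/(9/907) = 907/9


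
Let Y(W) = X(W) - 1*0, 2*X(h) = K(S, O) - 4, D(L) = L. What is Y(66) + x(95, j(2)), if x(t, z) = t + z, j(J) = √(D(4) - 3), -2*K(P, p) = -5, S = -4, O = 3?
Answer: 381/4 ≈ 95.250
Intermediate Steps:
K(P, p) = 5/2 (K(P, p) = -½*(-5) = 5/2)
X(h) = -¾ (X(h) = (5/2 - 4)/2 = (½)*(-3/2) = -¾)
j(J) = 1 (j(J) = √(4 - 3) = √1 = 1)
Y(W) = -¾ (Y(W) = -¾ - 1*0 = -¾ + 0 = -¾)
Y(66) + x(95, j(2)) = -¾ + (95 + 1) = -¾ + 96 = 381/4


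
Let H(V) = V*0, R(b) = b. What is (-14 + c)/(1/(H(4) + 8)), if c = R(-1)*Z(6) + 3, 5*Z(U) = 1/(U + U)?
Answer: -1322/15 ≈ -88.133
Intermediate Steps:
Z(U) = 1/(10*U) (Z(U) = 1/(5*(U + U)) = 1/(5*((2*U))) = (1/(2*U))/5 = 1/(10*U))
H(V) = 0
c = 179/60 (c = -1/(10*6) + 3 = -1*1/60 + 3 = -1/60 + 3 = 179/60 ≈ 2.9833)
(-14 + c)/(1/(H(4) + 8)) = (-14 + 179/60)/(1/(0 + 8)) = -661/60/1/8 = -661/60/(⅛) = 8*(-661/60) = -1322/15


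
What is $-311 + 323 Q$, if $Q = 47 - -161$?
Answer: $66873$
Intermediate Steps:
$Q = 208$ ($Q = 47 + 161 = 208$)
$-311 + 323 Q = -311 + 323 \cdot 208 = -311 + 67184 = 66873$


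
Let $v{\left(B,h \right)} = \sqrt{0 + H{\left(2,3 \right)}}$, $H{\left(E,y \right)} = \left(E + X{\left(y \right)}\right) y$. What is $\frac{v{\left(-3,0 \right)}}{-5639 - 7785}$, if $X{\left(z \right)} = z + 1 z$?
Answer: $- \frac{\sqrt{6}}{6712} \approx -0.00036494$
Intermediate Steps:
$X{\left(z \right)} = 2 z$ ($X{\left(z \right)} = z + z = 2 z$)
$H{\left(E,y \right)} = y \left(E + 2 y\right)$ ($H{\left(E,y \right)} = \left(E + 2 y\right) y = y \left(E + 2 y\right)$)
$v{\left(B,h \right)} = 2 \sqrt{6}$ ($v{\left(B,h \right)} = \sqrt{0 + 3 \left(2 + 2 \cdot 3\right)} = \sqrt{0 + 3 \left(2 + 6\right)} = \sqrt{0 + 3 \cdot 8} = \sqrt{0 + 24} = \sqrt{24} = 2 \sqrt{6}$)
$\frac{v{\left(-3,0 \right)}}{-5639 - 7785} = \frac{2 \sqrt{6}}{-5639 - 7785} = \frac{2 \sqrt{6}}{-13424} = - \frac{2 \sqrt{6}}{13424} = - \frac{\sqrt{6}}{6712}$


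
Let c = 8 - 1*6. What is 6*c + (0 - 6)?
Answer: 6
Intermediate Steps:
c = 2 (c = 8 - 6 = 2)
6*c + (0 - 6) = 6*2 + (0 - 6) = 12 - 6 = 6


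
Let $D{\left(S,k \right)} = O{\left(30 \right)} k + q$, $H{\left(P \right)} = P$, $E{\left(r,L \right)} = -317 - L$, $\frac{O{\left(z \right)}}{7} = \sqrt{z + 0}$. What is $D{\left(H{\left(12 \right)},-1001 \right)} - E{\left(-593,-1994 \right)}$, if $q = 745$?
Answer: $-932 - 7007 \sqrt{30} \approx -39311.0$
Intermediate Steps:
$O{\left(z \right)} = 7 \sqrt{z}$ ($O{\left(z \right)} = 7 \sqrt{z + 0} = 7 \sqrt{z}$)
$D{\left(S,k \right)} = 745 + 7 k \sqrt{30}$ ($D{\left(S,k \right)} = 7 \sqrt{30} k + 745 = 7 k \sqrt{30} + 745 = 745 + 7 k \sqrt{30}$)
$D{\left(H{\left(12 \right)},-1001 \right)} - E{\left(-593,-1994 \right)} = \left(745 + 7 \left(-1001\right) \sqrt{30}\right) - \left(-317 - -1994\right) = \left(745 - 7007 \sqrt{30}\right) - \left(-317 + 1994\right) = \left(745 - 7007 \sqrt{30}\right) - 1677 = -932 - 7007 \sqrt{30}$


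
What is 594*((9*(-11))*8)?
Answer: -470448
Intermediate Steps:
594*((9*(-11))*8) = 594*(-99*8) = 594*(-792) = -470448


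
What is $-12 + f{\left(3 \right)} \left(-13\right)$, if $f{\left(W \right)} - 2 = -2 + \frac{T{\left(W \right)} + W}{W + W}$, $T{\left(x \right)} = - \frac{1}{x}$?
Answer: $- \frac{160}{9} \approx -17.778$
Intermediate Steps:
$f{\left(W \right)} = \frac{W - \frac{1}{W}}{2 W}$ ($f{\left(W \right)} = 2 + \left(-2 + \frac{- \frac{1}{W} + W}{W + W}\right) = 2 - \left(2 - \frac{W - \frac{1}{W}}{2 W}\right) = \frac{W - \frac{1}{W}}{2 W}$)
$-12 + f{\left(3 \right)} \left(-13\right) = -12 + \frac{-1 + 3^{2}}{2 \cdot 9} \left(-13\right) = -12 + \frac{1}{2} \cdot \frac{1}{9} \left(-1 + 9\right) \left(-13\right) = -12 + \frac{1}{2} \cdot \frac{1}{9} \cdot 8 \left(-13\right) = -12 + \frac{4}{9} \left(-13\right) = -12 - \frac{52}{9} = - \frac{160}{9}$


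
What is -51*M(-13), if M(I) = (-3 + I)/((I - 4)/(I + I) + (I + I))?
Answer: -21216/659 ≈ -32.194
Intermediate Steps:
M(I) = (-3 + I)/(2*I + (-4 + I)/(2*I)) (M(I) = (-3 + I)/((-4 + I)/((2*I)) + 2*I) = (-3 + I)/((-4 + I)*(1/(2*I)) + 2*I) = (-3 + I)/((-4 + I)/(2*I) + 2*I) = (-3 + I)/(2*I + (-4 + I)/(2*I)))
-51*M(-13) = -102*(-13)*(-3 - 13)/(-4 - 13 + 4*(-13)²) = -102*(-13)*(-16)/(-4 - 13 + 4*169) = -102*(-13)*(-16)/(-4 - 13 + 676) = -102*(-13)*(-16)/659 = -51*416/659 = -21216/659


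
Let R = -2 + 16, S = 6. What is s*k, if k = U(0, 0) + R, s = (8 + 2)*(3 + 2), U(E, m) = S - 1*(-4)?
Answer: 1200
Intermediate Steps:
U(E, m) = 10 (U(E, m) = 6 - 1*(-4) = 6 + 4 = 10)
R = 14
s = 50 (s = 10*5 = 50)
k = 24 (k = 10 + 14 = 24)
s*k = 50*24 = 1200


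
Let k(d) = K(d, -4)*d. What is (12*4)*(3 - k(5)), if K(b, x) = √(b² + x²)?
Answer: 144 - 240*√41 ≈ -1392.8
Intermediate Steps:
k(d) = d*√(16 + d²) (k(d) = √(d² + (-4)²)*d = √(d² + 16)*d = √(16 + d²)*d = d*√(16 + d²))
(12*4)*(3 - k(5)) = (12*4)*(3 - 5*√(16 + 5²)) = 48*(3 - 5*√(16 + 25)) = 48*(3 - 5*√41) = 144 - 240*√41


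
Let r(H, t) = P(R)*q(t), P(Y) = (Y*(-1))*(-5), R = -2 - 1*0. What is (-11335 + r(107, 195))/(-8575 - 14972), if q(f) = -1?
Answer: 3775/7849 ≈ 0.48095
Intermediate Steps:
R = -2 (R = -2 + 0 = -2)
P(Y) = 5*Y (P(Y) = -Y*(-5) = 5*Y)
r(H, t) = 10 (r(H, t) = (5*(-2))*(-1) = -10*(-1) = 10)
(-11335 + r(107, 195))/(-8575 - 14972) = (-11335 + 10)/(-8575 - 14972) = -11325/(-23547) = -11325*(-1/23547) = 3775/7849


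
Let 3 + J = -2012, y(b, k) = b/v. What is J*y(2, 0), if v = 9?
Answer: -4030/9 ≈ -447.78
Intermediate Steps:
y(b, k) = b/9
J = -2015 (J = -3 - 2012 = -2015)
J*y(2, 0) = -2015*2/9 = -4030/9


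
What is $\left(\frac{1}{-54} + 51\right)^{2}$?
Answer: $\frac{7579009}{2916} \approx 2599.1$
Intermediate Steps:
$\left(\frac{1}{-54} + 51\right)^{2} = \left(- \frac{1}{54} + 51\right)^{2} = \left(\frac{2753}{54}\right)^{2} = \frac{7579009}{2916}$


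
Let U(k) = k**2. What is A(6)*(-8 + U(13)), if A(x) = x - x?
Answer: 0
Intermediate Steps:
A(x) = 0
A(6)*(-8 + U(13)) = 0*(-8 + 13**2) = 0*(-8 + 169) = 0*161 = 0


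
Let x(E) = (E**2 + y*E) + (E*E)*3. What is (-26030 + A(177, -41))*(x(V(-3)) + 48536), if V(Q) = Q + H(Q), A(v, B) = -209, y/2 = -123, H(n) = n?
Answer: -1316043284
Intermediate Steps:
y = -246 (y = 2*(-123) = -246)
V(Q) = 2*Q (V(Q) = Q + Q = 2*Q)
x(E) = -246*E + 4*E**2 (x(E) = (E**2 - 246*E) + (E*E)*3 = (E**2 - 246*E) + E**2*3 = (E**2 - 246*E) + 3*E**2 = -246*E + 4*E**2)
(-26030 + A(177, -41))*(x(V(-3)) + 48536) = (-26030 - 209)*(2*(2*(-3))*(-123 + 2*(2*(-3))) + 48536) = -26239*(2*(-6)*(-123 + 2*(-6)) + 48536) = -26239*(2*(-6)*(-123 - 12) + 48536) = -26239*(2*(-6)*(-135) + 48536) = -26239*(1620 + 48536) = -26239*50156 = -1316043284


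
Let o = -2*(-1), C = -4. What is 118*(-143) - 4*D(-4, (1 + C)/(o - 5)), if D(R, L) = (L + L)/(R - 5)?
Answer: -151858/9 ≈ -16873.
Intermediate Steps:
o = 2
D(R, L) = 2*L/(-5 + R) (D(R, L) = (2*L)/(-5 + R) = 2*L/(-5 + R))
118*(-143) - 4*D(-4, (1 + C)/(o - 5)) = 118*(-143) - 8*(1 - 4)/(2 - 5)/(-5 - 4) = -16874 - 8*(-3/(-3))/(-9) = -16874 - 8*(-3*(-⅓))*(-1)/9 = -16874 - 8*(-1)/9 = -16874 - 4*(-2/9) = -16874 + 8/9 = -151858/9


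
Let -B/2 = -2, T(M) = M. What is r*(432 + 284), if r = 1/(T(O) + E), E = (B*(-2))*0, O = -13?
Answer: -716/13 ≈ -55.077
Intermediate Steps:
B = 4 (B = -2*(-2) = 4)
E = 0 (E = (4*(-2))*0 = -8*0 = 0)
r = -1/13 (r = 1/(-13 + 0) = 1/(-13) = -1/13 ≈ -0.076923)
r*(432 + 284) = -(432 + 284)/13 = -1/13*716 = -716/13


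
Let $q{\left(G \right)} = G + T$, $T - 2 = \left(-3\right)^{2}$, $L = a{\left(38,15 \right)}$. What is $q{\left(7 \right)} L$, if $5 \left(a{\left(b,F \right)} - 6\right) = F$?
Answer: $162$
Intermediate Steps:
$a{\left(b,F \right)} = 6 + \frac{F}{5}$
$L = 9$ ($L = 6 + \frac{1}{5} \cdot 15 = 6 + 3 = 9$)
$T = 11$ ($T = 2 + \left(-3\right)^{2} = 2 + 9 = 11$)
$q{\left(G \right)} = 11 + G$ ($q{\left(G \right)} = G + 11 = 11 + G$)
$q{\left(7 \right)} L = \left(11 + 7\right) 9 = 18 \cdot 9 = 162$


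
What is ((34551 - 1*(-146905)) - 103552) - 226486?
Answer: -148582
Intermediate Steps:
((34551 - 1*(-146905)) - 103552) - 226486 = ((34551 + 146905) - 103552) - 226486 = (181456 - 103552) - 226486 = 77904 - 226486 = -148582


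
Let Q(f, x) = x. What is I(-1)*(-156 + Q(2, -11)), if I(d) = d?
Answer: 167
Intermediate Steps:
I(-1)*(-156 + Q(2, -11)) = -(-156 - 11) = -1*(-167) = 167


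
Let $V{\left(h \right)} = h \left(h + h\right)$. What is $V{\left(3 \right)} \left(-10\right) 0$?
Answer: $0$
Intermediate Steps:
$V{\left(h \right)} = 2 h^{2}$ ($V{\left(h \right)} = h 2 h = 2 h^{2}$)
$V{\left(3 \right)} \left(-10\right) 0 = 2 \cdot 3^{2} \left(-10\right) 0 = 2 \cdot 9 \left(-10\right) 0 = 18 \left(-10\right) 0 = \left(-180\right) 0 = 0$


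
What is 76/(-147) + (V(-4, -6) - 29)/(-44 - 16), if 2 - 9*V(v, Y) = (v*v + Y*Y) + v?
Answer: 1363/26460 ≈ 0.051512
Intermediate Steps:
V(v, Y) = 2/9 - v/9 - Y**2/9 - v**2/9 (V(v, Y) = 2/9 - ((v*v + Y*Y) + v)/9 = 2/9 - ((v**2 + Y**2) + v)/9 = 2/9 - ((Y**2 + v**2) + v)/9 = 2/9 - (v + Y**2 + v**2)/9 = 2/9 + (-v/9 - Y**2/9 - v**2/9) = 2/9 - v/9 - Y**2/9 - v**2/9)
76/(-147) + (V(-4, -6) - 29)/(-44 - 16) = 76/(-147) + ((2/9 - 1/9*(-4) - 1/9*(-6)**2 - 1/9*(-4)**2) - 29)/(-44 - 16) = -1/147*76 + ((2/9 + 4/9 - 1/9*36 - 1/9*16) - 29)/(-60) = -76/147 + ((2/9 + 4/9 - 4 - 16/9) - 29)*(-1/60) = -76/147 + (-46/9 - 29)*(-1/60) = -76/147 - 307/9*(-1/60) = -76/147 + 307/540 = 1363/26460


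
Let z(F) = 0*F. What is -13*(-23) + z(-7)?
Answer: 299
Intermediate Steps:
z(F) = 0
-13*(-23) + z(-7) = -13*(-23) + 0 = 299 + 0 = 299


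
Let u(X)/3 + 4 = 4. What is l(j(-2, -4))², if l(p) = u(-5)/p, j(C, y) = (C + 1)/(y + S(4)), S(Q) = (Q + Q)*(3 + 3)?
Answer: 0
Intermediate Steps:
u(X) = 0 (u(X) = -12 + 3*4 = -12 + 12 = 0)
S(Q) = 12*Q (S(Q) = (2*Q)*6 = 12*Q)
j(C, y) = (1 + C)/(48 + y) (j(C, y) = (C + 1)/(y + 12*4) = (1 + C)/(y + 48) = (1 + C)/(48 + y))
l(p) = 0 (l(p) = 0/p = 0)
l(j(-2, -4))² = 0² = 0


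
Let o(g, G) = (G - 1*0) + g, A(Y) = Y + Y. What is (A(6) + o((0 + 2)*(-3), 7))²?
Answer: 169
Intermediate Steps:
A(Y) = 2*Y
o(g, G) = G + g (o(g, G) = (G + 0) + g = G + g)
(A(6) + o((0 + 2)*(-3), 7))² = (2*6 + (7 + (0 + 2)*(-3)))² = (12 + (7 + 2*(-3)))² = (12 + (7 - 6))² = (12 + 1)² = 13² = 169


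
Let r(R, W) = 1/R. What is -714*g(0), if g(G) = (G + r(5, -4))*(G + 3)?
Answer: -2142/5 ≈ -428.40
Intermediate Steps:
g(G) = (3 + G)*(⅕ + G) (g(G) = (G + 1/5)*(G + 3) = (G + ⅕)*(3 + G) = (⅕ + G)*(3 + G) = (3 + G)*(⅕ + G))
-714*g(0) = -714*(⅗ + 0² + (16/5)*0) = -714*(⅗ + 0 + 0) = -714*⅗ = -2142/5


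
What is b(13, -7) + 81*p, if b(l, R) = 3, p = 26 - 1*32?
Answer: -483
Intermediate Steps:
p = -6 (p = 26 - 32 = -6)
b(13, -7) + 81*p = 3 + 81*(-6) = 3 - 486 = -483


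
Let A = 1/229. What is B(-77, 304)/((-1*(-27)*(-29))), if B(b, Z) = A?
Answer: -1/179307 ≈ -5.5770e-6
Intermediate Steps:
A = 1/229 ≈ 0.0043668
B(b, Z) = 1/229
B(-77, 304)/((-1*(-27)*(-29))) = 1/(229*((-1*(-27)*(-29)))) = 1/(229*((27*(-29)))) = (1/229)/(-783) = (1/229)*(-1/783) = -1/179307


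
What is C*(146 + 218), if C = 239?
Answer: 86996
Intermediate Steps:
C*(146 + 218) = 239*(146 + 218) = 239*364 = 86996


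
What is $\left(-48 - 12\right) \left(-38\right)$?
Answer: $2280$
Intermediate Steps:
$\left(-48 - 12\right) \left(-38\right) = \left(-60\right) \left(-38\right) = 2280$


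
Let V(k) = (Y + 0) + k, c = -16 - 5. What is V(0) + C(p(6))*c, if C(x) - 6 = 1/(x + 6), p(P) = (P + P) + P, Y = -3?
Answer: -1039/8 ≈ -129.88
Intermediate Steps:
c = -21
p(P) = 3*P (p(P) = 2*P + P = 3*P)
V(k) = -3 + k (V(k) = (-3 + 0) + k = -3 + k)
C(x) = 6 + 1/(6 + x) (C(x) = 6 + 1/(x + 6) = 6 + 1/(6 + x))
V(0) + C(p(6))*c = (-3 + 0) + ((37 + 6*(3*6))/(6 + 3*6))*(-21) = -3 + ((37 + 6*18)/(6 + 18))*(-21) = -3 + ((37 + 108)/24)*(-21) = -3 + ((1/24)*145)*(-21) = -3 + (145/24)*(-21) = -3 - 1015/8 = -1039/8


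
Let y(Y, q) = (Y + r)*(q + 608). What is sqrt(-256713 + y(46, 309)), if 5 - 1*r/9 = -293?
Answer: sqrt(2244863) ≈ 1498.3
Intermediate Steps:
r = 2682 (r = 45 - 9*(-293) = 45 + 2637 = 2682)
y(Y, q) = (608 + q)*(2682 + Y) (y(Y, q) = (Y + 2682)*(q + 608) = (2682 + Y)*(608 + q) = (608 + q)*(2682 + Y))
sqrt(-256713 + y(46, 309)) = sqrt(-256713 + (1630656 + 608*46 + 2682*309 + 46*309)) = sqrt(-256713 + (1630656 + 27968 + 828738 + 14214)) = sqrt(-256713 + 2501576) = sqrt(2244863)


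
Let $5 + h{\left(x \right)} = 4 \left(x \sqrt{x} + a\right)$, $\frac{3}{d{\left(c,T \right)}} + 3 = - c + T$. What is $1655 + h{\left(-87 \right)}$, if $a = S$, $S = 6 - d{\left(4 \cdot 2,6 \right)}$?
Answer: $\frac{8382}{5} - 348 i \sqrt{87} \approx 1676.4 - 3245.9 i$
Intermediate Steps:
$d{\left(c,T \right)} = \frac{3}{-3 + T - c}$ ($d{\left(c,T \right)} = \frac{3}{-3 + \left(- c + T\right)} = \frac{3}{-3 + \left(T - c\right)} = \frac{3}{-3 + T - c}$)
$S = \frac{33}{5}$ ($S = 6 - - \frac{3}{3 + 4 \cdot 2 - 6} = 6 - - \frac{3}{3 + 8 - 6} = 6 - - \frac{3}{5} = 6 + \frac{3}{5} = \frac{33}{5} \approx 6.6$)
$a = \frac{33}{5} \approx 6.6$
$h{\left(x \right)} = \frac{107}{5} + 4 x^{\frac{3}{2}}$ ($h{\left(x \right)} = -5 + 4 \left(x \sqrt{x} + \frac{33}{5}\right) = -5 + 4 \left(x^{\frac{3}{2}} + \frac{33}{5}\right) = -5 + 4 \left(\frac{33}{5} + x^{\frac{3}{2}}\right) = -5 + \left(\frac{132}{5} + 4 x^{\frac{3}{2}}\right) = \frac{107}{5} + 4 x^{\frac{3}{2}}$)
$1655 + h{\left(-87 \right)} = 1655 + \left(\frac{107}{5} + 4 \left(-87\right)^{\frac{3}{2}}\right) = 1655 + \left(\frac{107}{5} + 4 \left(- 87 i \sqrt{87}\right)\right) = 1655 + \left(\frac{107}{5} - 348 i \sqrt{87}\right) = \frac{8382}{5} - 348 i \sqrt{87}$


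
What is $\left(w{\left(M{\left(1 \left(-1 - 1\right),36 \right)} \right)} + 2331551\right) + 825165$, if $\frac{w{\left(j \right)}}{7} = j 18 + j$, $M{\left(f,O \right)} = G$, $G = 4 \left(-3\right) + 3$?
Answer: $3155519$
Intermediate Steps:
$G = -9$ ($G = -12 + 3 = -9$)
$M{\left(f,O \right)} = -9$
$w{\left(j \right)} = 133 j$ ($w{\left(j \right)} = 7 \left(j 18 + j\right) = 7 \left(18 j + j\right) = 7 \cdot 19 j = 133 j$)
$\left(w{\left(M{\left(1 \left(-1 - 1\right),36 \right)} \right)} + 2331551\right) + 825165 = \left(133 \left(-9\right) + 2331551\right) + 825165 = \left(-1197 + 2331551\right) + 825165 = 2330354 + 825165 = 3155519$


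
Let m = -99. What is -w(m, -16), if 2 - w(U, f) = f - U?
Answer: 81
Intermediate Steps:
w(U, f) = 2 + U - f (w(U, f) = 2 - (f - U) = 2 + (U - f) = 2 + U - f)
-w(m, -16) = -(2 - 99 - 1*(-16)) = -(2 - 99 + 16) = -1*(-81) = 81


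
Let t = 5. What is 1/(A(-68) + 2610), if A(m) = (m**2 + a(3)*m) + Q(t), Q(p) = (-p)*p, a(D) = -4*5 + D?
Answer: 1/8365 ≈ 0.00011955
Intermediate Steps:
a(D) = -20 + D
Q(p) = -p**2
A(m) = -25 + m**2 - 17*m (A(m) = (m**2 + (-20 + 3)*m) - 1*5**2 = (m**2 - 17*m) - 1*25 = (m**2 - 17*m) - 25 = -25 + m**2 - 17*m)
1/(A(-68) + 2610) = 1/((-25 + (-68)**2 - 17*(-68)) + 2610) = 1/((-25 + 4624 + 1156) + 2610) = 1/(5755 + 2610) = 1/8365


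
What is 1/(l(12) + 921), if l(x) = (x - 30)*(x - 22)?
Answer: 1/1101 ≈ 0.00090826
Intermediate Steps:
l(x) = (-30 + x)*(-22 + x)
1/(l(12) + 921) = 1/((660 + 12² - 52*12) + 921) = 1/((660 + 144 - 624) + 921) = 1/(180 + 921) = 1/1101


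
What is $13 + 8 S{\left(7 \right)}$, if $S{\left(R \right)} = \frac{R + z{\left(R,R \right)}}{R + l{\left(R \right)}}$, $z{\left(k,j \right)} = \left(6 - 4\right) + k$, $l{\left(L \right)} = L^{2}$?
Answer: $\frac{107}{7} \approx 15.286$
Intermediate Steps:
$z{\left(k,j \right)} = 2 + k$ ($z{\left(k,j \right)} = \left(6 - 4\right) + k = 2 + k$)
$S{\left(R \right)} = \frac{2 + 2 R}{R + R^{2}}$ ($S{\left(R \right)} = \frac{R + \left(2 + R\right)}{R + R^{2}} = \frac{2 + 2 R}{R + R^{2}}$)
$13 + 8 S{\left(7 \right)} = 13 + 8 \cdot \frac{2}{7} = 13 + \frac{16}{7} = \frac{107}{7}$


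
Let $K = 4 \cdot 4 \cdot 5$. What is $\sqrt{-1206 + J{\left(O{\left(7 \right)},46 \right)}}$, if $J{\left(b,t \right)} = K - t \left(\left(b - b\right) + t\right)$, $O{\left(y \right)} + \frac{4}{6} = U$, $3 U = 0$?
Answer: $i \sqrt{3242} \approx 56.939 i$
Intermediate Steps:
$U = 0$ ($U = \frac{1}{3} \cdot 0 = 0$)
$K = 80$ ($K = 16 \cdot 5 = 80$)
$O{\left(y \right)} = - \frac{2}{3}$ ($O{\left(y \right)} = - \frac{2}{3} + 0 = - \frac{2}{3}$)
$J{\left(b,t \right)} = 80 - t^{2}$ ($J{\left(b,t \right)} = 80 - t \left(\left(b - b\right) + t\right) = 80 - t \left(0 + t\right) = 80 - t t = 80 - t^{2}$)
$\sqrt{-1206 + J{\left(O{\left(7 \right)},46 \right)}} = \sqrt{-1206 + \left(80 - 46^{2}\right)} = \sqrt{-1206 + \left(80 - 2116\right)} = \sqrt{-1206 - 2036} = \sqrt{-3242} = i \sqrt{3242}$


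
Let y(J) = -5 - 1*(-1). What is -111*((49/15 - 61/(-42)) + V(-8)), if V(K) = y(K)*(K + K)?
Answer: -533947/70 ≈ -7627.8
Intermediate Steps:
y(J) = -4 (y(J) = -5 + 1 = -4)
V(K) = -8*K (V(K) = -4*(K + K) = -8*K)
-111*((49/15 - 61/(-42)) + V(-8)) = -111*((49/15 - 61/(-42)) - 8*(-8)) = -111*((49*(1/15) - 61*(-1/42)) + 64) = -111*((49/15 + 61/42) + 64) = -111*(991/210 + 64) = -111*14431/210 = -533947/70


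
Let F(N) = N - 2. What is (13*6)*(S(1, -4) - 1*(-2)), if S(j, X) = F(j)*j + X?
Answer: -234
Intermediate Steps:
F(N) = -2 + N
S(j, X) = X + j*(-2 + j) (S(j, X) = (-2 + j)*j + X = j*(-2 + j) + X = X + j*(-2 + j))
(13*6)*(S(1, -4) - 1*(-2)) = (13*6)*((-4 + 1*(-2 + 1)) - 1*(-2)) = 78*((-4 + 1*(-1)) + 2) = 78*((-4 - 1) + 2) = 78*(-5 + 2) = 78*(-3) = -234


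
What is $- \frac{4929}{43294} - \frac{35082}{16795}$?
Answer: $- \frac{1601622663}{727122730} \approx -2.2027$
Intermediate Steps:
$- \frac{4929}{43294} - \frac{35082}{16795} = - \frac{1601622663}{727122730}$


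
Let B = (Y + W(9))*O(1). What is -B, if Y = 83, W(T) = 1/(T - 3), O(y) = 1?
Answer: -499/6 ≈ -83.167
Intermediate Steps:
W(T) = 1/(-3 + T)
B = 499/6 (B = (83 + 1/(-3 + 9))*1 = (83 + 1/6)*1 = (499/6)*1 = 499/6 ≈ 83.167)
-B = -1*499/6 = -499/6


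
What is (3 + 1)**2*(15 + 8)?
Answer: 368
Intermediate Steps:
(3 + 1)**2*(15 + 8) = 4**2*23 = 16*23 = 368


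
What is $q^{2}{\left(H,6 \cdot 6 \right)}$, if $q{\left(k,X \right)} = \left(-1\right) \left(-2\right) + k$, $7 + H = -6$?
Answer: $121$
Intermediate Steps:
$H = -13$ ($H = -7 - 6 = -13$)
$q{\left(k,X \right)} = 2 + k$
$q^{2}{\left(H,6 \cdot 6 \right)} = \left(2 - 13\right)^{2} = \left(-11\right)^{2} = 121$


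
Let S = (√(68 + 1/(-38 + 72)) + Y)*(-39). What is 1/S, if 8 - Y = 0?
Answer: 272/5343 - √8738/1781 ≈ -0.0015781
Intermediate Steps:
Y = 8 (Y = 8 - 1*0 = 8 + 0 = 8)
S = -312 - 117*√8738/34 (S = (√(68 + 1/(-38 + 72)) + 8)*(-39) = (√(68 + 1/34) + 8)*(-39) = (√(2313/34) + 8)*(-39) = (3*√8738/34 + 8)*(-39) = (8 + 3*√8738/34)*(-39) = -312 - 117*√8738/34 ≈ -633.67)
1/S = 1/(-312 - 117*√8738/34)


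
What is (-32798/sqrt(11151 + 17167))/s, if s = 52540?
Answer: -16399*sqrt(28318)/743913860 ≈ -0.0037096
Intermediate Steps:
(-32798/sqrt(11151 + 17167))/s = -32798/sqrt(11151 + 17167)/52540 = -32798*sqrt(28318)/28318*(1/52540) = -16399*sqrt(28318)/14159*(1/52540) = -16399*sqrt(28318)/743913860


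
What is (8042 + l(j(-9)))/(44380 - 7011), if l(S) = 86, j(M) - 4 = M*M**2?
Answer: 8128/37369 ≈ 0.21751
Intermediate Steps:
j(M) = 4 + M**3 (j(M) = 4 + M*M**2 = 4 + M**3)
(8042 + l(j(-9)))/(44380 - 7011) = (8042 + 86)/(44380 - 7011) = 8128/37369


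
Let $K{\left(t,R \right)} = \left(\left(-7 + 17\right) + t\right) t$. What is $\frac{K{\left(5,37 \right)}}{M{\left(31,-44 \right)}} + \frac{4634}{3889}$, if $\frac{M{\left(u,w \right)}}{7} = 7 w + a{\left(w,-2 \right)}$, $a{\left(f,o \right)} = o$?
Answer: $\frac{1952821}{1687826} \approx 1.157$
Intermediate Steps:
$K{\left(t,R \right)} = t \left(10 + t\right)$ ($K{\left(t,R \right)} = \left(10 + t\right) t = t \left(10 + t\right)$)
$M{\left(u,w \right)} = -14 + 49 w$ ($M{\left(u,w \right)} = 7 \left(7 w - 2\right) = 7 \left(-2 + 7 w\right) = -14 + 49 w$)
$\frac{K{\left(5,37 \right)}}{M{\left(31,-44 \right)}} + \frac{4634}{3889} = \frac{5 \left(10 + 5\right)}{-14 + 49 \left(-44\right)} + \frac{4634}{3889} = \frac{5 \cdot 15}{-14 - 2156} + 4634 \cdot \frac{1}{3889} = \frac{75}{-2170} + \frac{4634}{3889} = 75 \left(- \frac{1}{2170}\right) + \frac{4634}{3889} = - \frac{15}{434} + \frac{4634}{3889} = \frac{1952821}{1687826}$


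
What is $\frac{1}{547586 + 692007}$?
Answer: $\frac{1}{1239593} \approx 8.0672 \cdot 10^{-7}$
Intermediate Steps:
$\frac{1}{547586 + 692007} = \frac{1}{1239593}$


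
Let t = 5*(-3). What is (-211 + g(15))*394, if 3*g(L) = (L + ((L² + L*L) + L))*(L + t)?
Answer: -83134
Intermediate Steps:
t = -15
g(L) = (-15 + L)*(2*L + 2*L²)/3 (g(L) = ((L + ((L² + L*L) + L))*(L - 15))/3 = ((L + ((L² + L²) + L))*(-15 + L))/3 = ((L + (2*L² + L))*(-15 + L))/3 = ((L + (L + 2*L²))*(-15 + L))/3 = ((2*L + 2*L²)*(-15 + L))/3 = ((-15 + L)*(2*L + 2*L²))/3 = (-15 + L)*(2*L + 2*L²)/3)
(-211 + g(15))*394 = (-211 + (⅔)*15*(-15 + 15² - 14*15))*394 = (-211 + (⅔)*15*(-15 + 225 - 210))*394 = (-211 + (⅔)*15*0)*394 = (-211 + 0)*394 = -211*394 = -83134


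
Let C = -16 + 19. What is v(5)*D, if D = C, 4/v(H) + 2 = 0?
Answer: -6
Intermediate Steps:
v(H) = -2 (v(H) = 4/(-2 + 0) = 4/(-2) = 4*(-½) = -2)
C = 3
D = 3
v(5)*D = -2*3 = -6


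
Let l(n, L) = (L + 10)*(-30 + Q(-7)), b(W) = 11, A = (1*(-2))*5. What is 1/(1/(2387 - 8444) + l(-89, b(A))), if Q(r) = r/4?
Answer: -24228/16154023 ≈ -0.0014998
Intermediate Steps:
Q(r) = r/4 (Q(r) = r*(¼) = r/4)
A = -10 (A = -2*5 = -10)
l(n, L) = -635/2 - 127*L/4 (l(n, L) = (L + 10)*(-30 + (¼)*(-7)) = (10 + L)*(-30 - 7/4) = (10 + L)*(-127/4) = -635/2 - 127*L/4)
1/(1/(2387 - 8444) + l(-89, b(A))) = 1/(1/(2387 - 8444) + (-635/2 - 127/4*11)) = 1/(1/(-6057) + (-635/2 - 1397/4)) = 1/(-1/6057 - 2667/4) = 1/(-16154023/24228) = -24228/16154023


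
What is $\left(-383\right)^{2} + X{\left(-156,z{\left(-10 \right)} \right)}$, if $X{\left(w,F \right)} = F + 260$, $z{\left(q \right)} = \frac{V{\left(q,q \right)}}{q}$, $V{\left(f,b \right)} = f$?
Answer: $146950$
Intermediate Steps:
$z{\left(q \right)} = 1$ ($z{\left(q \right)} = \frac{q}{q} = 1$)
$X{\left(w,F \right)} = 260 + F$
$\left(-383\right)^{2} + X{\left(-156,z{\left(-10 \right)} \right)} = \left(-383\right)^{2} + \left(260 + 1\right) = 146689 + 261 = 146950$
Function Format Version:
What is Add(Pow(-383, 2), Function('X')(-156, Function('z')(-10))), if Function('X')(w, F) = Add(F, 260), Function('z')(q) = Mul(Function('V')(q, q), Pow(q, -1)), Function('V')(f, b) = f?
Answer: 146950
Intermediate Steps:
Function('z')(q) = 1 (Function('z')(q) = Mul(q, Pow(q, -1)) = 1)
Function('X')(w, F) = Add(260, F)
Add(Pow(-383, 2), Function('X')(-156, Function('z')(-10))) = Add(Pow(-383, 2), Add(260, 1)) = Add(146689, 261) = 146950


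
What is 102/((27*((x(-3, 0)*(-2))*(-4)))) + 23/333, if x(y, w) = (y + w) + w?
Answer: -353/3996 ≈ -0.088338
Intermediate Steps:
x(y, w) = y + 2*w (x(y, w) = (w + y) + w = y + 2*w)
102/((27*((x(-3, 0)*(-2))*(-4)))) + 23/333 = 102/((27*(((-3 + 2*0)*(-2))*(-4)))) + 23/333 = 102/((27*(((-3 + 0)*(-2))*(-4)))) + 23*(1/333) = 102/((27*(-3*(-2)*(-4)))) + 23/333 = 102/((27*(6*(-4)))) + 23/333 = 102/((27*(-24))) + 23/333 = 102/(-648) + 23/333 = 102*(-1/648) + 23/333 = -17/108 + 23/333 = -353/3996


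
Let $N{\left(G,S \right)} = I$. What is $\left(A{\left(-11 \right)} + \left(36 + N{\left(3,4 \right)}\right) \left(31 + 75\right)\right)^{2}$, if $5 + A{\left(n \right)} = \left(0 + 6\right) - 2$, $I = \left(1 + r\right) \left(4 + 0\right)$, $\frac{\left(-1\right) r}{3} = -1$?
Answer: $30371121$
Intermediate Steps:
$r = 3$ ($r = \left(-3\right) \left(-1\right) = 3$)
$I = 16$ ($I = \left(1 + 3\right) \left(4 + 0\right) = 4 \cdot 4 = 16$)
$N{\left(G,S \right)} = 16$
$A{\left(n \right)} = -1$ ($A{\left(n \right)} = -5 + \left(\left(0 + 6\right) - 2\right) = -5 + \left(6 - 2\right) = -5 + 4 = -1$)
$\left(A{\left(-11 \right)} + \left(36 + N{\left(3,4 \right)}\right) \left(31 + 75\right)\right)^{2} = \left(-1 + \left(36 + 16\right) \left(31 + 75\right)\right)^{2} = \left(-1 + 52 \cdot 106\right)^{2} = \left(-1 + 5512\right)^{2} = 5511^{2} = 30371121$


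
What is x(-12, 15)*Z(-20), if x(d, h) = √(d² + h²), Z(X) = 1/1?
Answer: 3*√41 ≈ 19.209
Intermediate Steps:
Z(X) = 1
x(-12, 15)*Z(-20) = √((-12)² + 15²)*1 = √(144 + 225)*1 = √369*1 = (3*√41)*1 = 3*√41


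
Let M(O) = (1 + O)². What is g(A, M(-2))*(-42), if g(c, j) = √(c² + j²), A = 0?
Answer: -42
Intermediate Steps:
g(A, M(-2))*(-42) = √(0² + ((1 - 2)²)²)*(-42) = √(0 + ((-1)²)²)*(-42) = √(0 + 1²)*(-42) = √(0 + 1)*(-42) = √1*(-42) = 1*(-42) = -42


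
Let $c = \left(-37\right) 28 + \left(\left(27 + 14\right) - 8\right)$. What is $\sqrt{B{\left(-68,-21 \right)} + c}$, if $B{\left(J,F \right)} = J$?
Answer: $3 i \sqrt{119} \approx 32.726 i$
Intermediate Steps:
$c = -1003$ ($c = -1036 + \left(41 - 8\right) = -1036 + 33 = -1003$)
$\sqrt{B{\left(-68,-21 \right)} + c} = \sqrt{-68 - 1003} = \sqrt{-1071} = 3 i \sqrt{119}$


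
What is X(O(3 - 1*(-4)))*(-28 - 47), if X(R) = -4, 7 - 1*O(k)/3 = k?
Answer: 300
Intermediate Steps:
O(k) = 21 - 3*k
X(O(3 - 1*(-4)))*(-28 - 47) = -4*(-28 - 47) = -4*(-75) = 300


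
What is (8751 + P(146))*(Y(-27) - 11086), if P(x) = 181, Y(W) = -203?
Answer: -100833348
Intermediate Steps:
(8751 + P(146))*(Y(-27) - 11086) = (8751 + 181)*(-203 - 11086) = 8932*(-11289) = -100833348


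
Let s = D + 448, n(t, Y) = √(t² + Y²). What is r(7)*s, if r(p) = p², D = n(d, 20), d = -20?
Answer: 21952 + 980*√2 ≈ 23338.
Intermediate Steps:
n(t, Y) = √(Y² + t²)
D = 20*√2 (D = √(20² + (-20)²) = √(400 + 400) = √800 = 20*√2 ≈ 28.284)
s = 448 + 20*√2 (s = 20*√2 + 448 = 448 + 20*√2 ≈ 476.28)
r(7)*s = 7²*(448 + 20*√2) = 49*(448 + 20*√2) = 21952 + 980*√2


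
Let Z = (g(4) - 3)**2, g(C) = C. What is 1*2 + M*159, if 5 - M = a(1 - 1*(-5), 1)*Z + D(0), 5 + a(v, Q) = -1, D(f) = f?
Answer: 1751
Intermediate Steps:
a(v, Q) = -6 (a(v, Q) = -5 - 1 = -6)
Z = 1 (Z = (4 - 3)**2 = 1**2 = 1)
M = 11 (M = 5 - (-6*1 + 0) = 5 - (-6 + 0) = 5 - 1*(-6) = 5 + 6 = 11)
1*2 + M*159 = 1*2 + 11*159 = 2 + 1749 = 1751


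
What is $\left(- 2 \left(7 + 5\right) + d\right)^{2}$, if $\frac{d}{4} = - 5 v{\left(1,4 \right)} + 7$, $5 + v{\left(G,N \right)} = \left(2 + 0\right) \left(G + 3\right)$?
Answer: $3136$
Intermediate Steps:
$v{\left(G,N \right)} = 1 + 2 G$ ($v{\left(G,N \right)} = -5 + \left(2 + 0\right) \left(G + 3\right) = -5 + 2 \left(3 + G\right) = -5 + \left(6 + 2 G\right) = 1 + 2 G$)
$d = -32$ ($d = 4 \left(- 5 \left(1 + 2 \cdot 1\right) + 7\right) = 4 \left(- 5 \left(1 + 2\right) + 7\right) = 4 \left(\left(-5\right) 3 + 7\right) = 4 \left(-15 + 7\right) = 4 \left(-8\right) = -32$)
$\left(- 2 \left(7 + 5\right) + d\right)^{2} = \left(- 2 \left(7 + 5\right) - 32\right)^{2} = \left(\left(-2\right) 12 - 32\right)^{2} = \left(-24 - 32\right)^{2} = \left(-56\right)^{2} = 3136$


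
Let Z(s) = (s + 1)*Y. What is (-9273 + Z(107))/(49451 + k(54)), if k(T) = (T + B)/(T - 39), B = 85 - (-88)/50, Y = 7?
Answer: -1064625/6182548 ≈ -0.17220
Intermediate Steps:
B = 2169/25 (B = 85 - (-88)/50 = 85 - 1*(-44/25) = 85 + 44/25 = 2169/25 ≈ 86.760)
Z(s) = 7 + 7*s (Z(s) = (s + 1)*7 = (1 + s)*7 = 7 + 7*s)
k(T) = (2169/25 + T)/(-39 + T) (k(T) = (T + 2169/25)/(T - 39) = (2169/25 + T)/(-39 + T))
(-9273 + Z(107))/(49451 + k(54)) = (-9273 + (7 + 7*107))/(49451 + (2169/25 + 54)/(-39 + 54)) = (-9273 + (7 + 749))/(49451 + (3519/25)/15) = (-9273 + 756)/(49451 + (1/15)*(3519/25)) = -8517/(49451 + 1173/125) = -8517/6182548/125 = -8517*125/6182548 = -1064625/6182548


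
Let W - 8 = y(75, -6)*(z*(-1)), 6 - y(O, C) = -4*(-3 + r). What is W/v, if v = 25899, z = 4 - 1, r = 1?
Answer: 14/25899 ≈ 0.00054056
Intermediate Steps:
y(O, C) = -2 (y(O, C) = 6 - (-4)*(-3 + 1) = 6 - (-4)*(-2) = 6 - 1*8 = 6 - 8 = -2)
z = 3
W = 14 (W = 8 - 6*(-1) = 8 - 2*(-3) = 8 + 6 = 14)
W/v = 14/25899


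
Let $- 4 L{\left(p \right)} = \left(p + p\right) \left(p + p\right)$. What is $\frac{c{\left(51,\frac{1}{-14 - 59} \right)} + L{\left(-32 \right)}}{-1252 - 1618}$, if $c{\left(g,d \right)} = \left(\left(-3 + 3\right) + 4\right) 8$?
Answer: $\frac{496}{1435} \approx 0.34564$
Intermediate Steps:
$L{\left(p \right)} = - p^{2}$ ($L{\left(p \right)} = - \frac{\left(p + p\right) \left(p + p\right)}{4} = - \frac{2 p 2 p}{4} = - \frac{4 p^{2}}{4} = - p^{2}$)
$c{\left(g,d \right)} = 32$ ($c{\left(g,d \right)} = \left(0 + 4\right) 8 = 4 \cdot 8 = 32$)
$\frac{c{\left(51,\frac{1}{-14 - 59} \right)} + L{\left(-32 \right)}}{-1252 - 1618} = \frac{32 - \left(-32\right)^{2}}{-1252 - 1618} = \frac{32 - 1024}{-2870} = \left(32 - 1024\right) \left(- \frac{1}{2870}\right) = \left(-992\right) \left(- \frac{1}{2870}\right) = \frac{496}{1435}$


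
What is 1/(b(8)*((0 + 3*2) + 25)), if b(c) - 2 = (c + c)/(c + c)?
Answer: 1/93 ≈ 0.010753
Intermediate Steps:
b(c) = 3 (b(c) = 2 + (c + c)/(c + c) = 2 + (2*c)/((2*c)) = 2 + (2*c)*(1/(2*c)) = 2 + 1 = 3)
1/(b(8)*((0 + 3*2) + 25)) = 1/(3*((0 + 3*2) + 25)) = 1/(3*((0 + 6) + 25)) = 1/(3*(6 + 25)) = 1/(3*31) = 1/93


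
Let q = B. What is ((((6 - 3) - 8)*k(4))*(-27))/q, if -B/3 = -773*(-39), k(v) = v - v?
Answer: 0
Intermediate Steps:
k(v) = 0
B = -90441 (B = -(-2319)*(-39) = -3*30147 = -90441)
q = -90441
((((6 - 3) - 8)*k(4))*(-27))/q = ((((6 - 3) - 8)*0)*(-27))/(-90441) = (((3 - 8)*0)*(-27))*(-1/90441) = (-5*0*(-27))*(-1/90441) = (0*(-27))*(-1/90441) = 0*(-1/90441) = 0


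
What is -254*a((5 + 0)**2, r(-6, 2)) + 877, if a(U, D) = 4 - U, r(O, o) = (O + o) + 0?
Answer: 6211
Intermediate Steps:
r(O, o) = O + o
-254*a((5 + 0)**2, r(-6, 2)) + 877 = -254*(4 - (5 + 0)**2) + 877 = -254*(4 - 1*5**2) + 877 = -254*(4 - 1*25) + 877 = -254*(4 - 25) + 877 = -254*(-21) + 877 = 5334 + 877 = 6211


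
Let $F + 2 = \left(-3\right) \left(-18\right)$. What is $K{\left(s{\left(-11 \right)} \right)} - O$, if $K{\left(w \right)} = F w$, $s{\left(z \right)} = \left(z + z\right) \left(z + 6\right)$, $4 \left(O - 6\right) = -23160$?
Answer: $11504$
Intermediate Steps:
$O = -5784$ ($O = 6 + \frac{1}{4} \left(-23160\right) = 6 - 5790 = -5784$)
$s{\left(z \right)} = 2 z \left(6 + z\right)$
$F = 52$ ($F = -2 - -54 = -2 + 54 = 52$)
$K{\left(w \right)} = 52 w$
$K{\left(s{\left(-11 \right)} \right)} - O = 52 \cdot 2 \left(-11\right) \left(6 - 11\right) - -5784 = 52 \cdot 2 \left(-11\right) \left(-5\right) + 5784 = 52 \cdot 110 + 5784 = 5720 + 5784 = 11504$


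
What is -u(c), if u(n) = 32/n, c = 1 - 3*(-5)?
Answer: -2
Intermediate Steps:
c = 16 (c = 1 + 15 = 16)
-u(c) = -32/16 = -1*2 = -2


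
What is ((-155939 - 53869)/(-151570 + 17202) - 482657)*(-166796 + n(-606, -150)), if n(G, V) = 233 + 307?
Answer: 336946078526744/4199 ≈ 8.0244e+10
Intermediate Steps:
n(G, V) = 540
((-155939 - 53869)/(-151570 + 17202) - 482657)*(-166796 + n(-606, -150)) = ((-155939 - 53869)/(-151570 + 17202) - 482657)*(-166796 + 540) = (-209808/(-134368) - 482657)*(-166256) = (-209808*(-1/134368) - 482657)*(-166256) = (13113/8398 - 482657)*(-166256) = -4053340373/8398*(-166256) = 336946078526744/4199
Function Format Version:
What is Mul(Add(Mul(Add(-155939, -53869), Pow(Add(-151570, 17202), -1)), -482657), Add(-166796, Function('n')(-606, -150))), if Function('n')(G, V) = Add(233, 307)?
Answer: Rational(336946078526744, 4199) ≈ 8.0244e+10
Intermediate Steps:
Function('n')(G, V) = 540
Mul(Add(Mul(Add(-155939, -53869), Pow(Add(-151570, 17202), -1)), -482657), Add(-166796, Function('n')(-606, -150))) = Mul(Add(Mul(Add(-155939, -53869), Pow(Add(-151570, 17202), -1)), -482657), Add(-166796, 540)) = Mul(Add(Mul(-209808, Pow(-134368, -1)), -482657), -166256) = Mul(Add(Mul(-209808, Rational(-1, 134368)), -482657), -166256) = Mul(Add(Rational(13113, 8398), -482657), -166256) = Mul(Rational(-4053340373, 8398), -166256) = Rational(336946078526744, 4199)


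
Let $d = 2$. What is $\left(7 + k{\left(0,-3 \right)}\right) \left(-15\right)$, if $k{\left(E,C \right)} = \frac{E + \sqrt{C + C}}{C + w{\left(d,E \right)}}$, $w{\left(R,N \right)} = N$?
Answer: $-105 + 5 i \sqrt{6} \approx -105.0 + 12.247 i$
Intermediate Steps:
$k{\left(E,C \right)} = \frac{E + \sqrt{2} \sqrt{C}}{C + E}$ ($k{\left(E,C \right)} = \frac{E + \sqrt{C + C}}{C + E} = \frac{E + \sqrt{2 C}}{C + E} = \frac{E + \sqrt{2} \sqrt{C}}{C + E}$)
$\left(7 + k{\left(0,-3 \right)}\right) \left(-15\right) = \left(7 + \frac{0 + \sqrt{2} \sqrt{-3}}{-3 + 0}\right) \left(-15\right) = \left(7 + \frac{0 + \sqrt{2} i \sqrt{3}}{-3}\right) \left(-15\right) = \left(7 - \frac{0 + i \sqrt{6}}{3}\right) \left(-15\right) = \left(7 - \frac{i \sqrt{6}}{3}\right) \left(-15\right) = -105 + 5 i \sqrt{6}$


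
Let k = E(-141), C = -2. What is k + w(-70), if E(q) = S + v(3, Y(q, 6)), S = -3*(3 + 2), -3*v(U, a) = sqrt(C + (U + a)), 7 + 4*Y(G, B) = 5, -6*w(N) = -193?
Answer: 103/6 - sqrt(2)/6 ≈ 16.931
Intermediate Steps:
w(N) = 193/6 (w(N) = -1/6*(-193) = 193/6)
Y(G, B) = -1/2 (Y(G, B) = -7/4 + (1/4)*5 = -7/4 + 5/4 = -1/2)
v(U, a) = -sqrt(-2 + U + a)/3 (v(U, a) = -sqrt(-2 + (U + a))/3 = -sqrt(-2 + U + a)/3)
S = -15 (S = -3*5 = -15)
E(q) = -15 - sqrt(2)/6 (E(q) = -15 - sqrt(-2 + 3 - 1/2)/3 = -15 - sqrt(2)/6)
k = -15 - sqrt(2)/6 ≈ -15.236
k + w(-70) = (-15 - sqrt(2)/6) + 193/6 = 103/6 - sqrt(2)/6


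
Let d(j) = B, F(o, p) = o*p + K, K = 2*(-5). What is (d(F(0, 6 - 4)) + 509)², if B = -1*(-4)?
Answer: 263169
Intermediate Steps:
K = -10
B = 4
F(o, p) = -10 + o*p (F(o, p) = o*p - 10 = -10 + o*p)
d(j) = 4
(d(F(0, 6 - 4)) + 509)² = (4 + 509)² = 513² = 263169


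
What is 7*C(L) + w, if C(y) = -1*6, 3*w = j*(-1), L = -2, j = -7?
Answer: -119/3 ≈ -39.667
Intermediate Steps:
w = 7/3 (w = (-7*(-1))/3 = (⅓)*7 = 7/3 ≈ 2.3333)
C(y) = -6
7*C(L) + w = 7*(-6) + 7/3 = -42 + 7/3 = -119/3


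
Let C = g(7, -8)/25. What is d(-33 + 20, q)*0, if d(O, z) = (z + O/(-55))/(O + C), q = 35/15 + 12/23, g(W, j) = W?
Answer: 0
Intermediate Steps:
C = 7/25 ≈ 0.28000
q = 197/69 (q = 35*(1/15) + 12*(1/23) = 7/3 + 12/23 = 197/69 ≈ 2.8551)
d(O, z) = (z - O/55)/(7/25 + O) (d(O, z) = (z + O/(-55))/(O + 7/25) = (z + O*(-1/55))/(7/25 + O) = (z - O/55)/(7/25 + O))
d(-33 + 20, q)*0 = (5*(-(-33 + 20) + 55*(197/69))/(11*(7 + 25*(-33 + 20))))*0 = (5*(-1*(-13) + 10835/69)/(11*(7 + 25*(-13))))*0 = (5*(13 + 10835/69)/(11*(7 - 325)))*0 = ((5/11)*(11732/69)/(-318))*0 = ((5/11)*(-1/318)*(11732/69))*0 = -29330/120681*0 = 0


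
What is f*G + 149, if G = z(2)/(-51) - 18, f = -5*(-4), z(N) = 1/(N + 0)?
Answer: -10771/51 ≈ -211.20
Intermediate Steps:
z(N) = 1/N
f = 20
G = -1837/102 (G = 1/(2*(-51)) - 18 = (1/2)*(-1/51) - 18 = -1/102 - 18 = -1837/102 ≈ -18.010)
f*G + 149 = 20*(-1837/102) + 149 = -18370/51 + 149 = -10771/51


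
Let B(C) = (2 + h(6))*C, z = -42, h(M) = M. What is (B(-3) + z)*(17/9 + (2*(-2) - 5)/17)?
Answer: -4576/51 ≈ -89.725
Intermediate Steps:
B(C) = 8*C (B(C) = (2 + 6)*C = 8*C)
(B(-3) + z)*(17/9 + (2*(-2) - 5)/17) = (8*(-3) - 42)*(17/9 + (2*(-2) - 5)/17) = (-24 - 42)*(17*(⅑) + (-4 - 5)*(1/17)) = -66*(17/9 - 9*1/17) = -66*(17/9 - 9/17) = -66*208/153 = -4576/51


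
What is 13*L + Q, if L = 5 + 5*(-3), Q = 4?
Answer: -126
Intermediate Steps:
L = -10 (L = 5 - 15 = -10)
13*L + Q = 13*(-10) + 4 = -130 + 4 = -126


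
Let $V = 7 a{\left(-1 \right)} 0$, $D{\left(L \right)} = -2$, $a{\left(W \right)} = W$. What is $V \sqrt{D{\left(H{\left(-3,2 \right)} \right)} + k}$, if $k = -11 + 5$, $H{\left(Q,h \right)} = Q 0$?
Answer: $0$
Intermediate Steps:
$H{\left(Q,h \right)} = 0$
$k = -6$
$V = 0$ ($V = 7 \left(-1\right) 0 = \left(-7\right) 0 = 0$)
$V \sqrt{D{\left(H{\left(-3,2 \right)} \right)} + k} = 0 \sqrt{-2 - 6} = 0 \sqrt{-8} = 0 \cdot 2 i \sqrt{2} = 0$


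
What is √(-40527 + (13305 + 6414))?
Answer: 102*I*√2 ≈ 144.25*I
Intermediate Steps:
√(-40527 + (13305 + 6414)) = √(-40527 + 19719) = √(-20808) = 102*I*√2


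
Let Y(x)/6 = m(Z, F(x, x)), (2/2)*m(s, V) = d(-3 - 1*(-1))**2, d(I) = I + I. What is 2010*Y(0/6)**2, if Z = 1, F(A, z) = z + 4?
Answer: 18524160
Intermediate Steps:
F(A, z) = 4 + z
d(I) = 2*I
m(s, V) = 16 (m(s, V) = (2*(-3 - 1*(-1)))**2 = (2*(-3 + 1))**2 = (2*(-2))**2 = (-4)**2 = 16)
Y(x) = 96 (Y(x) = 6*16 = 96)
2010*Y(0/6)**2 = 2010*96**2 = 2010*9216 = 18524160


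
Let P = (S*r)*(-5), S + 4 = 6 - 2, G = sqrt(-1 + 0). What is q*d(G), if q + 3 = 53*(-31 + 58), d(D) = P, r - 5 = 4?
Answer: 0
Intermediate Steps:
r = 9 (r = 5 + 4 = 9)
G = I (G = sqrt(-1) = I ≈ 1.0*I)
S = 0 (S = -4 + (6 - 2) = -4 + 4 = 0)
P = 0 (P = (0*9)*(-5) = 0*(-5) = 0)
d(D) = 0
q = 1428 (q = -3 + 53*(-31 + 58) = -3 + 53*27 = -3 + 1431 = 1428)
q*d(G) = 1428*0 = 0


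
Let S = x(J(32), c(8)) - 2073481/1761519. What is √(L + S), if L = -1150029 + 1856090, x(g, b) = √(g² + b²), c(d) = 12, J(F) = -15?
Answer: √(2190867753701117382 + 9308847562083*√41)/1761519 ≈ 840.29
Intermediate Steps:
x(g, b) = √(b² + g²)
L = 706061
S = -2073481/1761519 + 3*√41 (S = √(12² + (-15)²) - 2073481/1761519 = √(144 + 225) - 2073481/1761519 = √369 - 1*2073481/1761519 = 3*√41 - 2073481/1761519 = -2073481/1761519 + 3*√41 ≈ 18.032)
√(L + S) = √(706061 + (-2073481/1761519 + 3*√41)) = √(1243737793178/1761519 + 3*√41)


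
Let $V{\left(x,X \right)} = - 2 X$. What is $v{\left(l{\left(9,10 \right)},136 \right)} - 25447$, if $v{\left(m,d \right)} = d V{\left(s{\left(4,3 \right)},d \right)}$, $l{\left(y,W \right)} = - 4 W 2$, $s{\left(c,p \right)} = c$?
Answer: $-62439$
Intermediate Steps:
$l{\left(y,W \right)} = - 8 W$
$v{\left(m,d \right)} = - 2 d^{2}$ ($v{\left(m,d \right)} = d \left(- 2 d\right) = - 2 d^{2}$)
$v{\left(l{\left(9,10 \right)},136 \right)} - 25447 = - 2 \cdot 136^{2} - 25447 = \left(-2\right) 18496 - 25447 = -36992 - 25447 = -62439$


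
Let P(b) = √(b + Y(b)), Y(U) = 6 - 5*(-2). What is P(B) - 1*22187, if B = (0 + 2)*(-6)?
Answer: -22185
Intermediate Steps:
B = -12 (B = 2*(-6) = -12)
Y(U) = 16 (Y(U) = 6 + 10 = 16)
P(b) = √(16 + b) (P(b) = √(b + 16) = √(16 + b))
P(B) - 1*22187 = √(16 - 12) - 1*22187 = √4 - 22187 = 2 - 22187 = -22185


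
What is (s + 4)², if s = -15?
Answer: 121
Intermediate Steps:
(s + 4)² = (-15 + 4)² = (-11)² = 121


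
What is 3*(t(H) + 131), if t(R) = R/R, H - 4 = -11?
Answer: 396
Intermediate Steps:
H = -7 (H = 4 - 11 = -7)
t(R) = 1
3*(t(H) + 131) = 3*(1 + 131) = 3*132 = 396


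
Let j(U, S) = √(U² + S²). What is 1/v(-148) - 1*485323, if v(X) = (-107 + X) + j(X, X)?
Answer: -10297098346/21217 - 148*√2/21217 ≈ -4.8532e+5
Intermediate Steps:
j(U, S) = √(S² + U²)
v(X) = -107 + X + √2*√(X²) (v(X) = (-107 + X) + √(X² + X²) = (-107 + X) + √(2*X²) = (-107 + X) + √2*√(X²) = -107 + X + √2*√(X²))
1/v(-148) - 1*485323 = 1/(-107 - 148 + √2*√((-148)²)) - 1*485323 = 1/(-107 - 148 + √2*√21904) - 485323 = 1/(-107 - 148 + √2*148) - 485323 = 1/(-107 - 148 + 148*√2) - 485323 = 1/(-255 + 148*√2) - 485323 = -485323 + 1/(-255 + 148*√2)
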